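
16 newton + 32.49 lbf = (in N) 160.5. Check: 16 newton = 16 N. 1 lbf = 4.4482216 N, so 32.49 lbf = 32.49 * 4.4482216 = 144.52272 N. Sum: 16 + 144.52272 = 160.52272 N. Result: 160.52272 N ≈ 160.5 N (4 s.f.).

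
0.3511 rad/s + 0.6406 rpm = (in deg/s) 23.96. Check: 0.3511 rad/s is already in rad/s. 1 rpm = 0.10471976 rad/s, so 0.6406 rpm = 0.6406 * 0.10471976 = 0.067083475 rad/s. Sum: 0.3511 + 0.067083475 = 0.41818348 rad/s. 1 deg/s = 0.017453293 rad/s, so 0.41818348 rad/s = 0.41818348 / 0.017453293 = 23.960148 deg/s ≈ 23.96 deg/s (4 s.f.).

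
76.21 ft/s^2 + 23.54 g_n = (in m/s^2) 254.1. Check: 1 ft/s^2 = 0.3048 m/s^2, so 76.21 ft/s^2 = 76.21 * 0.3048 = 23.228808 m/s^2. 1 g_n = 9.80665 m/s^2, so 23.54 g_n = 23.54 * 9.80665 = 230.84854 m/s^2. Sum: 23.228808 + 230.84854 = 254.07735 m/s^2. Result: 254.07735 m/s^2 ≈ 254.1 m/s^2 (4 s.f.).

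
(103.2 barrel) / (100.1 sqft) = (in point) 5001. Check: 1 barrel = 0.15898729 m^3, so 103.2 barrel = 103.2 * 0.15898729 = 16.407489 m^3. 1 sqft = 0.09290304 m^2, so 100.1 sqft = 100.1 * 0.09290304 = 9.2995943 m^2. Combine: 16.407489 m^3 / 9.2995943 m^2 = 1.7643231 m. 1 point = 0.00035277778 m, so 1.7643231 m = 1.7643231 / 0.00035277778 = 5001.2308 point ≈ 5001 point (4 s.f.).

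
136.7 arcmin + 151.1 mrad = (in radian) 1 arcmin = 0.00029088821 rad, so 136.7 arcmin = 136.7 * 0.00029088821 = 0.039764418 rad. 1 mrad = 0.001 rad, so 151.1 mrad = 151.1 * 0.001 = 0.1511 rad. Sum: 0.039764418 + 0.1511 = 0.19086442 rad. 0.19086442 rad = 0.19086442 radian ≈ 0.1909 radian (4 s.f.). Final answer: 0.1909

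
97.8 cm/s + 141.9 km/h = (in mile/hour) 90.36. Check: 1 cm/s = 0.01 m/s, so 97.8 cm/s = 97.8 * 0.01 = 0.978 m/s. 1 km/h = 0.27777778 m/s, so 141.9 km/h = 141.9 * 0.27777778 = 39.416667 m/s. Sum: 0.978 + 39.416667 = 40.394667 m/s. 1 mile/hour = 0.44704 m/s, so 40.394667 m/s = 40.394667 / 0.44704 = 90.360296 mile/hour ≈ 90.36 mile/hour (4 s.f.).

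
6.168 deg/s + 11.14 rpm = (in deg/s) 1 deg/s = 0.017453293 rad/s, so 6.168 deg/s = 6.168 * 0.017453293 = 0.10765191 rad/s. 1 rpm = 0.10471976 rad/s, so 11.14 rpm = 11.14 * 0.10471976 = 1.1665781 rad/s. Sum: 0.10765191 + 1.1665781 = 1.27423 rad/s. 1 deg/s = 0.017453293 rad/s, so 1.27423 rad/s = 1.27423 / 0.017453293 = 73.008 deg/s ≈ 73.01 deg/s (4 s.f.). Final answer: 73.01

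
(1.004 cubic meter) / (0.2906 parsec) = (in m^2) 1.004 cubic meter = 1.004 m^3. 1 parsec = 3.0856776e+16 m, so 0.2906 parsec = 0.2906 * 3.0856776e+16 = 8.9669791e+15 m. Combine: 1.004 m^3 / 8.9669791e+15 m = 1.1196636e-16 m^2. Result: 1.1196636e-16 m^2 ≈ 1.12e-16 m^2 (4 s.f.). Final answer: 1.12e-16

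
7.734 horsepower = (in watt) 1 horsepower = 745.69987 W, so 7.734 horsepower = 7.734 * 745.69987 = 5767.2428 W. 5767.2428 W = 5767.2428 watt ≈ 5767 watt (4 s.f.). Final answer: 5767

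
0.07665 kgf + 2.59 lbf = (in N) 12.27. Check: 1 kgf = 9.80665 N, so 0.07665 kgf = 0.07665 * 9.80665 = 0.75167972 N. 1 lbf = 4.4482216 N, so 2.59 lbf = 2.59 * 4.4482216 = 11.520894 N. Sum: 0.75167972 + 11.520894 = 12.272574 N. Result: 12.272574 N ≈ 12.27 N (4 s.f.).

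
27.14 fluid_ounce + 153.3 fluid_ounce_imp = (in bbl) 0.03245. Check: 1 fluid_ounce = 2.957353e-05 m^3, so 27.14 fluid_ounce = 27.14 * 2.957353e-05 = 0.00080262559 m^3. 1 fluid_ounce_imp = 2.8413063e-05 m^3, so 153.3 fluid_ounce_imp = 153.3 * 2.8413063e-05 = 0.0043557225 m^3. Sum: 0.00080262559 + 0.0043557225 = 0.0051583481 m^3. 1 bbl = 0.15898729 m^3, so 0.0051583481 m^3 = 0.0051583481 / 0.15898729 = 0.032445033 bbl ≈ 0.03245 bbl (4 s.f.).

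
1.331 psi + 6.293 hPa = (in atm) 0.09678. Check: 1 psi = 6894.7573 Pa, so 1.331 psi = 1.331 * 6894.7573 = 9176.922 Pa. 1 hPa = 100 Pa, so 6.293 hPa = 6.293 * 100 = 629.3 Pa. Sum: 9176.922 + 629.3 = 9806.222 Pa. 1 atm = 101325 Pa, so 9806.222 Pa = 9806.222 / 101325 = 0.096779886 atm ≈ 0.09678 atm (4 s.f.).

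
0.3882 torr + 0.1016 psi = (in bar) 0.007523. Check: 1 torr = 133.32237 Pa, so 0.3882 torr = 0.3882 * 133.32237 = 51.755743 Pa. 1 psi = 6894.7573 Pa, so 0.1016 psi = 0.1016 * 6894.7573 = 700.50734 Pa. Sum: 51.755743 + 700.50734 = 752.26308 Pa. 1 bar = 100000 Pa, so 752.26308 Pa = 752.26308 / 100000 = 0.0075226308 bar ≈ 0.007523 bar (4 s.f.).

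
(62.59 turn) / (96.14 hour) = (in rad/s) 0.001136. Check: 1 turn = 6.2831853 rad, so 62.59 turn = 62.59 * 6.2831853 = 393.26457 rad. 1 hour = 3600 s, so 96.14 hour = 96.14 * 3600 = 346104 s. Combine: 393.26457 rad / 346104 s = 0.0011362613 rad/s. Result: 0.0011362613 rad/s ≈ 0.001136 rad/s (4 s.f.).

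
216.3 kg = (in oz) 1 oz = 0.028349523 kg, so 216.3 kg = 216.3 / 0.028349523 = 7629.758 oz ≈ 7630 oz (4 s.f.). Final answer: 7630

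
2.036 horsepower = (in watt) 1 horsepower = 745.69987 W, so 2.036 horsepower = 2.036 * 745.69987 = 1518.2449 W. 1518.2449 W = 1518.2449 watt ≈ 1518 watt (4 s.f.). Final answer: 1518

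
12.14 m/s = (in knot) 1 knot = 0.51444444 m/s, so 12.14 m/s = 12.14 / 0.51444444 = 23.598272 knot ≈ 23.6 knot (4 s.f.). Final answer: 23.6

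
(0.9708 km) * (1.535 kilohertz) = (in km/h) 5.365e+06. Check: 1 km = 1000 m, so 0.9708 km = 0.9708 * 1000 = 970.8 m. 1 kilohertz = 1000 Hz, so 1.535 kilohertz = 1.535 * 1000 = 1535 Hz. Combine: 970.8 m * 1535 Hz = 1490178 m/s. 1 km/h = 0.27777778 m/s, so 1490178 m/s = 1490178 / 0.27777778 = 5364640.8 km/h ≈ 5.365e+06 km/h (4 s.f.).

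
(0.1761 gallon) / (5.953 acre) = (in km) 1 gallon = 0.0037854118 m^3, so 0.1761 gallon = 0.1761 * 0.0037854118 = 0.00066661102 m^3. 1 acre = 4046.8564 m^2, so 5.953 acre = 5.953 * 4046.8564 = 24090.936 m^2. Combine: 0.00066661102 m^3 / 24090.936 m^2 = 2.7670615e-08 m. 1 km = 1000 m, so 2.7670615e-08 m = 2.7670615e-08 / 1000 = 2.7670615e-11 km ≈ 2.767e-11 km (4 s.f.). Final answer: 2.767e-11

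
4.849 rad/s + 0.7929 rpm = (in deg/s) 282.6. Check: 4.849 rad/s is already in rad/s. 1 rpm = 0.10471976 rad/s, so 0.7929 rpm = 0.7929 * 0.10471976 = 0.083032294 rad/s. Sum: 4.849 + 0.083032294 = 4.9320323 rad/s. 1 deg/s = 0.017453293 rad/s, so 4.9320323 rad/s = 4.9320323 / 0.017453293 = 282.58463 deg/s ≈ 282.6 deg/s (4 s.f.).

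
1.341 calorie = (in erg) 1 calorie = 4.184 J, so 1.341 calorie = 1.341 * 4.184 = 5.610744 J. 1 erg = 1e-07 J, so 5.610744 J = 5.610744 / 1e-07 = 56107440 erg ≈ 5.611e+07 erg (4 s.f.). Final answer: 5.611e+07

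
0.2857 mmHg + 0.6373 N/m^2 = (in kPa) 0.03873. Check: 1 mmHg = 133.32237 Pa, so 0.2857 mmHg = 0.2857 * 133.32237 = 38.090201 Pa. 0.6373 N/m^2 = 0.6373 Pa. Sum: 38.090201 + 0.6373 = 38.727501 Pa. 1 kPa = 1000 Pa, so 38.727501 Pa = 38.727501 / 1000 = 0.038727501 kPa ≈ 0.03873 kPa (4 s.f.).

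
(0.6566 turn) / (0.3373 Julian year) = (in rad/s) 1 turn = 6.2831853 rad, so 0.6566 turn = 0.6566 * 6.2831853 = 4.1255395 rad. 1 Julian year = 31557600 s, so 0.3373 Julian year = 0.3373 * 31557600 = 10644378 s. Combine: 4.1255395 rad / 10644378 s = 3.8757918e-07 rad/s. Result: 3.8757918e-07 rad/s ≈ 3.876e-07 rad/s (4 s.f.). Final answer: 3.876e-07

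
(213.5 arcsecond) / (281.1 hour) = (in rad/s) 1 arcsecond = 4.8481368e-06 rad, so 213.5 arcsecond = 213.5 * 4.8481368e-06 = 0.0010350772 rad. 1 hour = 3600 s, so 281.1 hour = 281.1 * 3600 = 1011960 s. Combine: 0.0010350772 rad / 1011960 s = 1.022844e-09 rad/s. Result: 1.022844e-09 rad/s ≈ 1.023e-09 rad/s (4 s.f.). Final answer: 1.023e-09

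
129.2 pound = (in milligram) 5.86e+07. Check: 1 pound = 0.45359237 kg, so 129.2 pound = 129.2 * 0.45359237 = 58.604134 kg. 1 milligram = 1e-06 kg, so 58.604134 kg = 58.604134 / 1e-06 = 58604134 milligram ≈ 5.86e+07 milligram (4 s.f.).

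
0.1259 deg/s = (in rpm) 0.02098. Check: 1 deg/s = 0.017453293 rad/s, so 0.1259 deg/s = 0.1259 * 0.017453293 = 0.0021973695 rad/s. 1 rpm = 0.10471976 rad/s, so 0.0021973695 rad/s = 0.0021973695 / 0.10471976 = 0.020983333 rpm ≈ 0.02098 rpm (4 s.f.).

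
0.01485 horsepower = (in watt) 1 horsepower = 745.69987 W, so 0.01485 horsepower = 0.01485 * 745.69987 = 11.073643 W. 11.073643 W = 11.073643 watt ≈ 11.07 watt (4 s.f.). Final answer: 11.07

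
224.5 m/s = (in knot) 436.4. Check: 1 knot = 0.51444444 m/s, so 224.5 m/s = 224.5 / 0.51444444 = 436.39309 knot ≈ 436.4 knot (4 s.f.).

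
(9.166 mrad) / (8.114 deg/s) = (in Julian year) 1 mrad = 0.001 rad, so 9.166 mrad = 9.166 * 0.001 = 0.009166 rad. 1 deg/s = 0.017453293 rad/s, so 8.114 deg/s = 8.114 * 0.017453293 = 0.14161602 rad/s. Combine: 0.009166 rad / 0.14161602 rad/s = 0.064724318 s. 1 Julian year = 31557600 s, so 0.064724318 s = 0.064724318 / 31557600 = 2.0509899e-09 Julian year ≈ 2.051e-09 Julian year (4 s.f.). Final answer: 2.051e-09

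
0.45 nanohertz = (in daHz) 1 nanohertz = 1e-09 Hz, so 0.45 nanohertz = 0.45 * 1e-09 = 4.5e-10 Hz. 1 daHz = 10 Hz, so 4.5e-10 Hz = 4.5e-10 / 10 = 4.5e-11 daHz. Final answer: 4.5e-11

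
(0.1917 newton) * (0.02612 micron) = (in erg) 0.05007. Check: 0.1917 newton = 0.1917 N. 1 micron = 1e-06 m, so 0.02612 micron = 0.02612 * 1e-06 = 2.612e-08 m. Combine: 0.1917 N * 2.612e-08 m = 5.007204e-09 J. 1 erg = 1e-07 J, so 5.007204e-09 J = 5.007204e-09 / 1e-07 = 0.05007204 erg ≈ 0.05007 erg (4 s.f.).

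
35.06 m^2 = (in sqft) 377.4. Check: 1 sqft = 0.09290304 m^2, so 35.06 m^2 = 35.06 / 0.09290304 = 377.3827 sqft ≈ 377.4 sqft (4 s.f.).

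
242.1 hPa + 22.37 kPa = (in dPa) 1 hPa = 100 Pa, so 242.1 hPa = 242.1 * 100 = 24210 Pa. 1 kPa = 1000 Pa, so 22.37 kPa = 22.37 * 1000 = 22370 Pa. Sum: 24210 + 22370 = 46580 Pa. 1 dPa = 0.1 Pa, so 46580 Pa = 46580 / 0.1 = 465800 dPa ≈ 4.658e+05 dPa (4 s.f.). Final answer: 4.658e+05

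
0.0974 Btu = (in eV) 6.414e+20. Check: 1 Btu = 1055.0559 J, so 0.0974 Btu = 0.0974 * 1055.0559 = 102.76244 J. 1 eV = 1.6021766e-19 J, so 102.76244 J = 102.76244 / 1.6021766e-19 = 6.413927e+20 eV ≈ 6.414e+20 eV (4 s.f.).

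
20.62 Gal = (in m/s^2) 1 Gal = 0.01 m/s^2, so 20.62 Gal = 20.62 * 0.01 = 0.2062 m/s^2. Result: 0.2062 m/s^2. Final answer: 0.2062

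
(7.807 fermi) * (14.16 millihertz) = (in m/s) 1 fermi = 1e-15 m, so 7.807 fermi = 7.807 * 1e-15 = 7.807e-15 m. 1 millihertz = 0.001 Hz, so 14.16 millihertz = 14.16 * 0.001 = 0.01416 Hz. Combine: 7.807e-15 m * 0.01416 Hz = 1.1054712e-16 m/s. Result: 1.1054712e-16 m/s ≈ 1.105e-16 m/s (4 s.f.). Final answer: 1.105e-16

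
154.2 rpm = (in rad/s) 1 rpm = 0.10471976 rad/s, so 154.2 rpm = 154.2 * 0.10471976 = 16.147786 rad/s. Result: 16.147786 rad/s ≈ 16.15 rad/s (4 s.f.). Final answer: 16.15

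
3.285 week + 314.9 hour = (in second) 1 week = 604800 s, so 3.285 week = 3.285 * 604800 = 1986768 s. 1 hour = 3600 s, so 314.9 hour = 314.9 * 3600 = 1133640 s. Sum: 1986768 + 1133640 = 3120408 s. 3120408 s = 3120408 second ≈ 3.12e+06 second (4 s.f.). Final answer: 3.12e+06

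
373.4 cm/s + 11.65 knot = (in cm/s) 1 cm/s = 0.01 m/s, so 373.4 cm/s = 373.4 * 0.01 = 3.734 m/s. 1 knot = 0.51444444 m/s, so 11.65 knot = 11.65 * 0.51444444 = 5.9932778 m/s. Sum: 3.734 + 5.9932778 = 9.7272778 m/s. 1 cm/s = 0.01 m/s, so 9.7272778 m/s = 9.7272778 / 0.01 = 972.72778 cm/s ≈ 972.7 cm/s (4 s.f.). Final answer: 972.7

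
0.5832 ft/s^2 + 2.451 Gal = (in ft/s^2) 0.6636. Check: 1 ft/s^2 = 0.3048 m/s^2, so 0.5832 ft/s^2 = 0.5832 * 0.3048 = 0.17775936 m/s^2. 1 Gal = 0.01 m/s^2, so 2.451 Gal = 2.451 * 0.01 = 0.02451 m/s^2. Sum: 0.17775936 + 0.02451 = 0.20226936 m/s^2. 1 ft/s^2 = 0.3048 m/s^2, so 0.20226936 m/s^2 = 0.20226936 / 0.3048 = 0.66361339 ft/s^2 ≈ 0.6636 ft/s^2 (4 s.f.).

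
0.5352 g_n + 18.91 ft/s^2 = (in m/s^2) 11.01. Check: 1 g_n = 9.80665 m/s^2, so 0.5352 g_n = 0.5352 * 9.80665 = 5.2485191 m/s^2. 1 ft/s^2 = 0.3048 m/s^2, so 18.91 ft/s^2 = 18.91 * 0.3048 = 5.763768 m/s^2. Sum: 5.2485191 + 5.763768 = 11.012287 m/s^2. Result: 11.012287 m/s^2 ≈ 11.01 m/s^2 (4 s.f.).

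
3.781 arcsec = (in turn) 1 arcsec = 4.8481368e-06 rad, so 3.781 arcsec = 3.781 * 4.8481368e-06 = 1.8330805e-05 rad. 1 turn = 6.2831853 rad, so 1.8330805e-05 rad = 1.8330805e-05 / 6.2831853 = 2.9174383e-06 turn ≈ 2.917e-06 turn (4 s.f.). Final answer: 2.917e-06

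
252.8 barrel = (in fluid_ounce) 1 barrel = 0.15898729 m^3, so 252.8 barrel = 252.8 * 0.15898729 = 40.191988 m^3. 1 fluid_ounce = 2.957353e-05 m^3, so 40.191988 m^3 = 40.191988 / 2.957353e-05 = 1359052.8 fluid_ounce ≈ 1.359e+06 fluid_ounce (4 s.f.). Final answer: 1.359e+06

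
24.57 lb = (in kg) 1 lb = 0.45359237 kg, so 24.57 lb = 24.57 * 0.45359237 = 11.144765 kg. Result: 11.144765 kg ≈ 11.14 kg (4 s.f.). Final answer: 11.14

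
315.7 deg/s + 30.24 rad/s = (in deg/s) 2048. Check: 1 deg/s = 0.017453293 rad/s, so 315.7 deg/s = 315.7 * 0.017453293 = 5.5100044 rad/s. 30.24 rad/s is already in rad/s. Sum: 5.5100044 + 30.24 = 35.750004 rad/s. 1 deg/s = 0.017453293 rad/s, so 35.750004 rad/s = 35.750004 / 0.017453293 = 2048.3244 deg/s ≈ 2048 deg/s (4 s.f.).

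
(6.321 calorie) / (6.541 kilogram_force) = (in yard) 1 calorie = 4.184 J, so 6.321 calorie = 6.321 * 4.184 = 26.447064 J. 1 kilogram_force = 9.80665 N, so 6.541 kilogram_force = 6.541 * 9.80665 = 64.145298 N. Combine: 26.447064 J / 64.145298 N = 0.41229934 m. 1 yard = 0.9144 m, so 0.41229934 m = 0.41229934 / 0.9144 = 0.45089604 yard ≈ 0.4509 yard (4 s.f.). Final answer: 0.4509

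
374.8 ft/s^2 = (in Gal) 1 ft/s^2 = 0.3048 m/s^2, so 374.8 ft/s^2 = 374.8 * 0.3048 = 114.23904 m/s^2. 1 Gal = 0.01 m/s^2, so 114.23904 m/s^2 = 114.23904 / 0.01 = 11423.904 Gal ≈ 1.142e+04 Gal (4 s.f.). Final answer: 1.142e+04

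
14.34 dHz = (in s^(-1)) 1.434. Check: 1 dHz = 0.1 Hz, so 14.34 dHz = 14.34 * 0.1 = 1.434 Hz. 1.434 Hz = 1.434 s^(-1).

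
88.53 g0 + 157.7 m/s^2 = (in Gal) 1.026e+05. Check: 1 g0 = 9.80665 m/s^2, so 88.53 g0 = 88.53 * 9.80665 = 868.18272 m/s^2. 157.7 m/s^2 is already in m/s^2. Sum: 868.18272 + 157.7 = 1025.8827 m/s^2. 1 Gal = 0.01 m/s^2, so 1025.8827 m/s^2 = 1025.8827 / 0.01 = 102588.27 Gal ≈ 1.026e+05 Gal (4 s.f.).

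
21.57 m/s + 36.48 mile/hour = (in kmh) 21.57 m/s is already in m/s. 1 mile/hour = 0.44704 m/s, so 36.48 mile/hour = 36.48 * 0.44704 = 16.308019 m/s. Sum: 21.57 + 16.308019 = 37.878019 m/s. 1 kmh = 0.27777778 m/s, so 37.878019 m/s = 37.878019 / 0.27777778 = 136.36087 kmh ≈ 136.4 kmh (4 s.f.). Final answer: 136.4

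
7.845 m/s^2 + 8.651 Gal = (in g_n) 0.8088. Check: 7.845 m/s^2 is already in m/s^2. 1 Gal = 0.01 m/s^2, so 8.651 Gal = 8.651 * 0.01 = 0.08651 m/s^2. Sum: 7.845 + 0.08651 = 7.93151 m/s^2. 1 g_n = 9.80665 m/s^2, so 7.93151 m/s^2 = 7.93151 / 9.80665 = 0.80878893 g_n ≈ 0.8088 g_n (4 s.f.).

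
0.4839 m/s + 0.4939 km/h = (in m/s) 0.4839 m/s is already in m/s. 1 km/h = 0.27777778 m/s, so 0.4939 km/h = 0.4939 * 0.27777778 = 0.13719444 m/s. Sum: 0.4839 + 0.13719444 = 0.62109444 m/s. Result: 0.62109444 m/s ≈ 0.6211 m/s (4 s.f.). Final answer: 0.6211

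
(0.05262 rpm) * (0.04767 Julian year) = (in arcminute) 1 rpm = 0.10471976 rad/s, so 0.05262 rpm = 0.05262 * 0.10471976 = 0.0055103535 rad/s. 1 Julian year = 31557600 s, so 0.04767 Julian year = 0.04767 * 31557600 = 1504350.8 s. Combine: 0.0055103535 rad/s * 1504350.8 s = 8289.5047 rad. 1 arcminute = 0.00029088821 rad, so 8289.5047 rad = 8289.5047 / 0.00029088821 = 28497218 arcminute ≈ 2.85e+07 arcminute (4 s.f.). Final answer: 2.85e+07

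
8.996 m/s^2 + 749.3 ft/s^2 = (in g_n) 8.996 m/s^2 is already in m/s^2. 1 ft/s^2 = 0.3048 m/s^2, so 749.3 ft/s^2 = 749.3 * 0.3048 = 228.38664 m/s^2. Sum: 8.996 + 228.38664 = 237.38264 m/s^2. 1 g_n = 9.80665 m/s^2, so 237.38264 m/s^2 = 237.38264 / 9.80665 = 24.206293 g_n ≈ 24.21 g_n (4 s.f.). Final answer: 24.21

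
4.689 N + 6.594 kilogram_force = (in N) 69.35. Check: 4.689 N is already in N. 1 kilogram_force = 9.80665 N, so 6.594 kilogram_force = 6.594 * 9.80665 = 64.66505 N. Sum: 4.689 + 64.66505 = 69.35405 N. Result: 69.35405 N ≈ 69.35 N (4 s.f.).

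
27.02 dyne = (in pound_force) 1 dyne = 1e-05 N, so 27.02 dyne = 27.02 * 1e-05 = 0.0002702 N. 1 pound_force = 4.4482216 N, so 0.0002702 N = 0.0002702 / 4.4482216 = 6.0743376e-05 pound_force ≈ 6.074e-05 pound_force (4 s.f.). Final answer: 6.074e-05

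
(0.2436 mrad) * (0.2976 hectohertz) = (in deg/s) 1 mrad = 0.001 rad, so 0.2436 mrad = 0.2436 * 0.001 = 0.0002436 rad. 1 hectohertz = 100 Hz, so 0.2976 hectohertz = 0.2976 * 100 = 29.76 Hz. Combine: 0.0002436 rad * 29.76 Hz = 0.007249536 rad/s. 1 deg/s = 0.017453293 rad/s, so 0.007249536 rad/s = 0.007249536 / 0.017453293 = 0.41536782 deg/s ≈ 0.4154 deg/s (4 s.f.). Final answer: 0.4154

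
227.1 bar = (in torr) 1 bar = 100000 Pa, so 227.1 bar = 227.1 * 100000 = 22710000 Pa. 1 torr = 133.32237 Pa, so 22710000 Pa = 22710000 / 133.32237 = 170339.01 torr ≈ 1.703e+05 torr (4 s.f.). Final answer: 1.703e+05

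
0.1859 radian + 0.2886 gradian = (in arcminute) 654.7. Check: 0.1859 radian = 0.1859 rad. 1 gradian = 0.015707963 rad, so 0.2886 gradian = 0.2886 * 0.015707963 = 0.0045333182 rad. Sum: 0.1859 + 0.0045333182 = 0.19043332 rad. 1 arcminute = 0.00029088821 rad, so 0.19043332 rad = 0.19043332 / 0.00029088821 = 654.66152 arcminute ≈ 654.7 arcminute (4 s.f.).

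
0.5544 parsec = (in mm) 1.711e+19. Check: 1 parsec = 3.0856776e+16 m, so 0.5544 parsec = 0.5544 * 3.0856776e+16 = 1.7106997e+16 m. 1 mm = 0.001 m, so 1.7106997e+16 m = 1.7106997e+16 / 0.001 = 1.7106997e+19 mm ≈ 1.711e+19 mm (4 s.f.).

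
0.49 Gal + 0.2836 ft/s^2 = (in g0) 1 Gal = 0.01 m/s^2, so 0.49 Gal = 0.49 * 0.01 = 0.0049 m/s^2. 1 ft/s^2 = 0.3048 m/s^2, so 0.2836 ft/s^2 = 0.2836 * 0.3048 = 0.08644128 m/s^2. Sum: 0.0049 + 0.08644128 = 0.09134128 m/s^2. 1 g0 = 9.80665 m/s^2, so 0.09134128 m/s^2 = 0.09134128 / 9.80665 = 0.0093142184 g0 ≈ 0.009314 g0 (4 s.f.). Final answer: 0.009314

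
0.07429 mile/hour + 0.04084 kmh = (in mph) 1 mile/hour = 0.44704 m/s, so 0.07429 mile/hour = 0.07429 * 0.44704 = 0.033210602 m/s. 1 kmh = 0.27777778 m/s, so 0.04084 kmh = 0.04084 * 0.27777778 = 0.011344444 m/s. Sum: 0.033210602 + 0.011344444 = 0.044555046 m/s. 1 mph = 0.44704 m/s, so 0.044555046 m/s = 0.044555046 / 0.44704 = 0.099666799 mph ≈ 0.09967 mph (4 s.f.). Final answer: 0.09967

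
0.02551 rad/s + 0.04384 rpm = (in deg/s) 0.02551 rad/s is already in rad/s. 1 rpm = 0.10471976 rad/s, so 0.04384 rpm = 0.04384 * 0.10471976 = 0.0045909141 rad/s. Sum: 0.02551 + 0.0045909141 = 0.030100914 rad/s. 1 deg/s = 0.017453293 rad/s, so 0.030100914 rad/s = 0.030100914 / 0.017453293 = 1.7246553 deg/s ≈ 1.725 deg/s (4 s.f.). Final answer: 1.725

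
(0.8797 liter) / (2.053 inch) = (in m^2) 0.01687. Check: 1 liter = 0.001 m^3, so 0.8797 liter = 0.8797 * 0.001 = 0.0008797 m^3. 1 inch = 0.0254 m, so 2.053 inch = 2.053 * 0.0254 = 0.0521462 m. Combine: 0.0008797 m^3 / 0.0521462 m = 0.016869877 m^2. Result: 0.016869877 m^2 ≈ 0.01687 m^2 (4 s.f.).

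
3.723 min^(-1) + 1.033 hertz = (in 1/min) 1 min^(-1) = 0.016666667 Hz, so 3.723 min^(-1) = 3.723 * 0.016666667 = 0.06205 Hz. 1.033 hertz = 1.033 Hz. Sum: 0.06205 + 1.033 = 1.09505 Hz. 1 1/min = 0.016666667 Hz, so 1.09505 Hz = 1.09505 / 0.016666667 = 65.703 1/min ≈ 65.7 1/min (4 s.f.). Final answer: 65.7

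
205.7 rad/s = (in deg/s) 1.179e+04. Check: 1 deg/s = 0.017453293 rad/s, so 205.7 rad/s = 205.7 / 0.017453293 = 11785.742 deg/s ≈ 1.179e+04 deg/s (4 s.f.).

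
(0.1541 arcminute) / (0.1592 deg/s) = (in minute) 0.0002689. Check: 1 arcminute = 0.00029088821 rad, so 0.1541 arcminute = 0.1541 * 0.00029088821 = 4.4825873e-05 rad. 1 deg/s = 0.017453293 rad/s, so 0.1592 deg/s = 0.1592 * 0.017453293 = 0.0027785642 rad/s. Combine: 4.4825873e-05 rad / 0.0027785642 rad/s = 0.016132747 s. 1 minute = 60 s, so 0.016132747 s = 0.016132747 / 60 = 0.00026887912 minute ≈ 0.0002689 minute (4 s.f.).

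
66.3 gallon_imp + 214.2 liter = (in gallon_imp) 113.4. Check: 1 gallon_imp = 0.00454609 m^3, so 66.3 gallon_imp = 66.3 * 0.00454609 = 0.30140577 m^3. 1 liter = 0.001 m^3, so 214.2 liter = 214.2 * 0.001 = 0.2142 m^3. Sum: 0.30140577 + 0.2142 = 0.51560577 m^3. 1 gallon_imp = 0.00454609 m^3, so 0.51560577 m^3 = 0.51560577 / 0.00454609 = 113.41741 gallon_imp ≈ 113.4 gallon_imp (4 s.f.).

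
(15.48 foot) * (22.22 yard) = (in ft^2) 1 foot = 0.3048 m, so 15.48 foot = 15.48 * 0.3048 = 4.718304 m. 1 yard = 0.9144 m, so 22.22 yard = 22.22 * 0.9144 = 20.317968 m. Combine: 4.718304 m * 20.317968 m = 95.86635 m^2. 1 ft^2 = 0.09290304 m^2, so 95.86635 m^2 = 95.86635 / 0.09290304 = 1031.8968 ft^2 ≈ 1032 ft^2 (4 s.f.). Final answer: 1032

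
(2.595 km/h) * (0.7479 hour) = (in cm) 1 km/h = 0.27777778 m/s, so 2.595 km/h = 2.595 * 0.27777778 = 0.72083333 m/s. 1 hour = 3600 s, so 0.7479 hour = 0.7479 * 3600 = 2692.44 s. Combine: 0.72083333 m/s * 2692.44 s = 1940.8005 m. 1 cm = 0.01 m, so 1940.8005 m = 1940.8005 / 0.01 = 194080.05 cm ≈ 1.941e+05 cm (4 s.f.). Final answer: 1.941e+05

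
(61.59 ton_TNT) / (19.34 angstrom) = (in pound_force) 1 ton_TNT = 4.184e+09 J, so 61.59 ton_TNT = 61.59 * 4.184e+09 = 2.5769256e+11 J. 1 angstrom = 1e-10 m, so 19.34 angstrom = 19.34 * 1e-10 = 1.934e-09 m. Combine: 2.5769256e+11 J / 1.934e-09 m = 1.3324331e+20 N. 1 pound_force = 4.4482216 N, so 1.3324331e+20 N = 1.3324331e+20 / 4.4482216 = 2.9954288e+19 pound_force ≈ 2.995e+19 pound_force (4 s.f.). Final answer: 2.995e+19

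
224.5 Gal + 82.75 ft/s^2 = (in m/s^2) 27.47. Check: 1 Gal = 0.01 m/s^2, so 224.5 Gal = 224.5 * 0.01 = 2.245 m/s^2. 1 ft/s^2 = 0.3048 m/s^2, so 82.75 ft/s^2 = 82.75 * 0.3048 = 25.2222 m/s^2. Sum: 2.245 + 25.2222 = 27.4672 m/s^2. Result: 27.4672 m/s^2 ≈ 27.47 m/s^2 (4 s.f.).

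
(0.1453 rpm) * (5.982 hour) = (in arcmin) 1 rpm = 0.10471976 rad/s, so 0.1453 rpm = 0.1453 * 0.10471976 = 0.01521578 rad/s. 1 hour = 3600 s, so 5.982 hour = 5.982 * 3600 = 21535.2 s. Combine: 0.01521578 rad/s * 21535.2 s = 327.67487 rad. 1 arcmin = 0.00029088821 rad, so 327.67487 rad = 327.67487 / 0.00029088821 = 1126463.2 arcmin ≈ 1.126e+06 arcmin (4 s.f.). Final answer: 1.126e+06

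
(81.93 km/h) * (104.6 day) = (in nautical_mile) 1.111e+05. Check: 1 km/h = 0.27777778 m/s, so 81.93 km/h = 81.93 * 0.27777778 = 22.758333 m/s. 1 day = 86400 s, so 104.6 day = 104.6 * 86400 = 9037440 s. Combine: 22.758333 m/s * 9037440 s = 2.0567707e+08 m. 1 nautical_mile = 1852 m, so 2.0567707e+08 m = 2.0567707e+08 / 1852 = 111056.73 nautical_mile ≈ 1.111e+05 nautical_mile (4 s.f.).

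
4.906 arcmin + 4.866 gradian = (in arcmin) 1 arcmin = 0.00029088821 rad, so 4.906 arcmin = 4.906 * 0.00029088821 = 0.0014270976 rad. 1 gradian = 0.015707963 rad, so 4.866 gradian = 4.866 * 0.015707963 = 0.076434949 rad. Sum: 0.0014270976 + 0.076434949 = 0.077862047 rad. 1 arcmin = 0.00029088821 rad, so 0.077862047 rad = 0.077862047 / 0.00029088821 = 267.67 arcmin ≈ 267.7 arcmin (4 s.f.). Final answer: 267.7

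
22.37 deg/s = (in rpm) 1 deg/s = 0.017453293 rad/s, so 22.37 deg/s = 22.37 * 0.017453293 = 0.39043015 rad/s. 1 rpm = 0.10471976 rad/s, so 0.39043015 rad/s = 0.39043015 / 0.10471976 = 3.7283333 rpm ≈ 3.728 rpm (4 s.f.). Final answer: 3.728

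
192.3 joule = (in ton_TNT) 4.596e-08. Check: 192.3 joule = 192.3 J. 1 ton_TNT = 4.184e+09 J, so 192.3 J = 192.3 / 4.184e+09 = 4.5960803e-08 ton_TNT ≈ 4.596e-08 ton_TNT (4 s.f.).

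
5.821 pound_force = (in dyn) 2.589e+06. Check: 1 pound_force = 4.4482216 N, so 5.821 pound_force = 5.821 * 4.4482216 = 25.893098 N. 1 dyn = 1e-05 N, so 25.893098 N = 25.893098 / 1e-05 = 2589309.8 dyn ≈ 2.589e+06 dyn (4 s.f.).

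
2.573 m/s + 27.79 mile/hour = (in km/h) 53.99. Check: 2.573 m/s is already in m/s. 1 mile/hour = 0.44704 m/s, so 27.79 mile/hour = 27.79 * 0.44704 = 12.423242 m/s. Sum: 2.573 + 12.423242 = 14.996242 m/s. 1 km/h = 0.27777778 m/s, so 14.996242 m/s = 14.996242 / 0.27777778 = 53.98647 km/h ≈ 53.99 km/h (4 s.f.).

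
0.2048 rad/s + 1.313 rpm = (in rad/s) 0.2048 rad/s is already in rad/s. 1 rpm = 0.10471976 rad/s, so 1.313 rpm = 1.313 * 0.10471976 = 0.13749704 rad/s. Sum: 0.2048 + 0.13749704 = 0.34229704 rad/s. Result: 0.34229704 rad/s ≈ 0.3423 rad/s (4 s.f.). Final answer: 0.3423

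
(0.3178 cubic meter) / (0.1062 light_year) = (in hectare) 3.163e-20. Check: 0.3178 cubic meter = 0.3178 m^3. 1 light_year = 9.4607305e+15 m, so 0.1062 light_year = 0.1062 * 9.4607305e+15 = 1.0047296e+15 m. Combine: 0.3178 m^3 / 1.0047296e+15 m = 3.1630402e-16 m^2. 1 hectare = 10000 m^2, so 3.1630402e-16 m^2 = 3.1630402e-16 / 10000 = 3.1630402e-20 hectare ≈ 3.163e-20 hectare (4 s.f.).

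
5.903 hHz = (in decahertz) 59.03. Check: 1 hHz = 100 Hz, so 5.903 hHz = 5.903 * 100 = 590.3 Hz. 1 decahertz = 10 Hz, so 590.3 Hz = 590.3 / 10 = 59.03 decahertz.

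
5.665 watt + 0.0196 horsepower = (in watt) 20.28. Check: 5.665 watt = 5.665 W. 1 horsepower = 745.69987 W, so 0.0196 horsepower = 0.0196 * 745.69987 = 14.615717 W. Sum: 5.665 + 14.615717 = 20.280717 W. 20.280717 W = 20.280717 watt ≈ 20.28 watt (4 s.f.).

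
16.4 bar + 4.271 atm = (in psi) 300.6. Check: 1 bar = 100000 Pa, so 16.4 bar = 16.4 * 100000 = 1640000 Pa. 1 atm = 101325 Pa, so 4.271 atm = 4.271 * 101325 = 432759.08 Pa. Sum: 1640000 + 432759.08 = 2072759.1 Pa. 1 psi = 6894.7573 Pa, so 2072759.1 Pa = 2072759.1 / 6894.7573 = 300.62829 psi ≈ 300.6 psi (4 s.f.).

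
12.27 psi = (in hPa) 1 psi = 6894.7573 Pa, so 12.27 psi = 12.27 * 6894.7573 = 84598.672 Pa. 1 hPa = 100 Pa, so 84598.672 Pa = 84598.672 / 100 = 845.98672 hPa ≈ 846 hPa (4 s.f.). Final answer: 846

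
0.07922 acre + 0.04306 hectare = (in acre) 0.1856. Check: 1 acre = 4046.8564 m^2, so 0.07922 acre = 0.07922 * 4046.8564 = 320.59197 m^2. 1 hectare = 10000 m^2, so 0.04306 hectare = 0.04306 * 10000 = 430.6 m^2. Sum: 320.59197 + 430.6 = 751.19197 m^2. 1 acre = 4046.8564 m^2, so 751.19197 m^2 = 751.19197 / 4046.8564 = 0.18562358 acre ≈ 0.1856 acre (4 s.f.).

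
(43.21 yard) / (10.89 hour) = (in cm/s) 1 yard = 0.9144 m, so 43.21 yard = 43.21 * 0.9144 = 39.511224 m. 1 hour = 3600 s, so 10.89 hour = 10.89 * 3600 = 39204 s. Combine: 39.511224 m / 39204 s = 0.0010078365 m/s. 1 cm/s = 0.01 m/s, so 0.0010078365 m/s = 0.0010078365 / 0.01 = 0.10078365 cm/s ≈ 0.1008 cm/s (4 s.f.). Final answer: 0.1008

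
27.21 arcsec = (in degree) 0.007558. Check: 1 arcsec = 4.8481368e-06 rad, so 27.21 arcsec = 27.21 * 4.8481368e-06 = 0.0001319178 rad. 1 degree = 0.017453293 rad, so 0.0001319178 rad = 0.0001319178 / 0.017453293 = 0.0075583333 degree ≈ 0.007558 degree (4 s.f.).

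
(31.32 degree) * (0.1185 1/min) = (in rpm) 0.01031. Check: 1 degree = 0.017453293 rad, so 31.32 degree = 31.32 * 0.017453293 = 0.54663712 rad. 1 1/min = 0.016666667 Hz, so 0.1185 1/min = 0.1185 * 0.016666667 = 0.001975 Hz. Combine: 0.54663712 rad * 0.001975 Hz = 0.0010796083 rad/s. 1 rpm = 0.10471976 rad/s, so 0.0010796083 rad/s = 0.0010796083 / 0.10471976 = 0.0103095 rpm ≈ 0.01031 rpm (4 s.f.).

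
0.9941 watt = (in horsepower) 0.001333. Check: 0.9941 watt = 0.9941 W. 1 horsepower = 745.69987 W, so 0.9941 W = 0.9941 / 745.69987 = 0.0013331101 horsepower ≈ 0.001333 horsepower (4 s.f.).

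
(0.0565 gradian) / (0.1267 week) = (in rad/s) 1.158e-08. Check: 1 gradian = 0.015707963 rad, so 0.0565 gradian = 0.0565 * 0.015707963 = 0.00088749992 rad. 1 week = 604800 s, so 0.1267 week = 0.1267 * 604800 = 76628.16 s. Combine: 0.00088749992 rad / 76628.16 s = 1.1581903e-08 rad/s. Result: 1.1581903e-08 rad/s ≈ 1.158e-08 rad/s (4 s.f.).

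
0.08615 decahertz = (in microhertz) 1 decahertz = 10 Hz, so 0.08615 decahertz = 0.08615 * 10 = 0.8615 Hz. 1 microhertz = 1e-06 Hz, so 0.8615 Hz = 0.8615 / 1e-06 = 861500 microhertz ≈ 8.615e+05 microhertz (4 s.f.). Final answer: 8.615e+05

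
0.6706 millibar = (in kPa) 0.06706. Check: 1 millibar = 100 Pa, so 0.6706 millibar = 0.6706 * 100 = 67.06 Pa. 1 kPa = 1000 Pa, so 67.06 Pa = 67.06 / 1000 = 0.06706 kPa.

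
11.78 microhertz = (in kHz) 1 microhertz = 1e-06 Hz, so 11.78 microhertz = 11.78 * 1e-06 = 1.178e-05 Hz. 1 kHz = 1000 Hz, so 1.178e-05 Hz = 1.178e-05 / 1000 = 1.178e-08 kHz. Final answer: 1.178e-08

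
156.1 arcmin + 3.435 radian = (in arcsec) 1 arcmin = 0.00029088821 rad, so 156.1 arcmin = 156.1 * 0.00029088821 = 0.045407649 rad. 3.435 radian = 3.435 rad. Sum: 0.045407649 + 3.435 = 3.4804076 rad. 1 arcsec = 4.8481368e-06 rad, so 3.4804076 rad = 3.4804076 / 4.8481368e-06 = 717885.61 arcsec ≈ 7.179e+05 arcsec (4 s.f.). Final answer: 7.179e+05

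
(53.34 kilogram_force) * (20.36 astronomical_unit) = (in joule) 1 kilogram_force = 9.80665 N, so 53.34 kilogram_force = 53.34 * 9.80665 = 523.08671 N. 1 astronomical_unit = 1.4959787e+11 m, so 20.36 astronomical_unit = 20.36 * 1.4959787e+11 = 3.0458126e+12 m. Combine: 523.08671 N * 3.0458126e+12 m = 1.5932241e+15 J. 1.5932241e+15 J = 1.5932241e+15 joule ≈ 1.593e+15 joule (4 s.f.). Final answer: 1.593e+15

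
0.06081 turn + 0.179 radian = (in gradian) 1 turn = 6.2831853 rad, so 0.06081 turn = 0.06081 * 6.2831853 = 0.3820805 rad. 0.179 radian = 0.179 rad. Sum: 0.3820805 + 0.179 = 0.5610805 rad. 1 gradian = 0.015707963 rad, so 0.5610805 rad = 0.5610805 / 0.015707963 = 35.719494 gradian ≈ 35.72 gradian (4 s.f.). Final answer: 35.72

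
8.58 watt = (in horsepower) 8.58 watt = 8.58 W. 1 horsepower = 745.69987 W, so 8.58 W = 8.58 / 745.69987 = 0.01150597 horsepower ≈ 0.01151 horsepower (4 s.f.). Final answer: 0.01151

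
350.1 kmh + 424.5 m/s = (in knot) 1 kmh = 0.27777778 m/s, so 350.1 kmh = 350.1 * 0.27777778 = 97.25 m/s. 424.5 m/s is already in m/s. Sum: 97.25 + 424.5 = 521.75 m/s. 1 knot = 0.51444444 m/s, so 521.75 m/s = 521.75 / 0.51444444 = 1014.2009 knot ≈ 1014 knot (4 s.f.). Final answer: 1014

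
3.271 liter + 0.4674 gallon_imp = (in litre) 5.396. Check: 1 liter = 0.001 m^3, so 3.271 liter = 3.271 * 0.001 = 0.003271 m^3. 1 gallon_imp = 0.00454609 m^3, so 0.4674 gallon_imp = 0.4674 * 0.00454609 = 0.0021248425 m^3. Sum: 0.003271 + 0.0021248425 = 0.0053958425 m^3. 1 litre = 0.001 m^3, so 0.0053958425 m^3 = 0.0053958425 / 0.001 = 5.3958425 litre ≈ 5.396 litre (4 s.f.).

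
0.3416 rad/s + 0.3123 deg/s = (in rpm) 3.314. Check: 0.3416 rad/s is already in rad/s. 1 deg/s = 0.017453293 rad/s, so 0.3123 deg/s = 0.3123 * 0.017453293 = 0.0054506633 rad/s. Sum: 0.3416 + 0.0054506633 = 0.34705066 rad/s. 1 rpm = 0.10471976 rad/s, so 0.34705066 rad/s = 0.34705066 / 0.10471976 = 3.3140897 rpm ≈ 3.314 rpm (4 s.f.).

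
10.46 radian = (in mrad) 10.46 radian = 10.46 rad. 1 mrad = 0.001 rad, so 10.46 rad = 10.46 / 0.001 = 10460 mrad ≈ 1.046e+04 mrad (4 s.f.). Final answer: 1.046e+04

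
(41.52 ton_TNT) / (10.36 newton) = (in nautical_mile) 1 ton_TNT = 4.184e+09 J, so 41.52 ton_TNT = 41.52 * 4.184e+09 = 1.7371968e+11 J. 10.36 newton = 10.36 N. Combine: 1.7371968e+11 J / 10.36 N = 1.6768309e+10 m. 1 nautical_mile = 1852 m, so 1.6768309e+10 m = 1.6768309e+10 / 1852 = 9054162.5 nautical_mile ≈ 9.054e+06 nautical_mile (4 s.f.). Final answer: 9.054e+06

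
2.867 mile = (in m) 4614. Check: 1 mile = 1609.344 m, so 2.867 mile = 2.867 * 1609.344 = 4613.9892 m. Result: 4613.9892 m ≈ 4614 m (4 s.f.).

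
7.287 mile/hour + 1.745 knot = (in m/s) 4.155. Check: 1 mile/hour = 0.44704 m/s, so 7.287 mile/hour = 7.287 * 0.44704 = 3.2575805 m/s. 1 knot = 0.51444444 m/s, so 1.745 knot = 1.745 * 0.51444444 = 0.89770556 m/s. Sum: 3.2575805 + 0.89770556 = 4.155286 m/s. Result: 4.155286 m/s ≈ 4.155 m/s (4 s.f.).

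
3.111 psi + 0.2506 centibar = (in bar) 1 psi = 6894.7573 Pa, so 3.111 psi = 3.111 * 6894.7573 = 21449.59 Pa. 1 centibar = 1000 Pa, so 0.2506 centibar = 0.2506 * 1000 = 250.6 Pa. Sum: 21449.59 + 250.6 = 21700.19 Pa. 1 bar = 100000 Pa, so 21700.19 Pa = 21700.19 / 100000 = 0.2170019 bar ≈ 0.217 bar (4 s.f.). Final answer: 0.217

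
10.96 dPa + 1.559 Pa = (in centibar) 0.002655. Check: 1 dPa = 0.1 Pa, so 10.96 dPa = 10.96 * 0.1 = 1.096 Pa. 1.559 Pa is already in Pa. Sum: 1.096 + 1.559 = 2.655 Pa. 1 centibar = 1000 Pa, so 2.655 Pa = 2.655 / 1000 = 0.002655 centibar.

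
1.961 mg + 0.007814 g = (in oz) 0.0003448. Check: 1 mg = 1e-06 kg, so 1.961 mg = 1.961 * 1e-06 = 1.961e-06 kg. 1 g = 0.001 kg, so 0.007814 g = 0.007814 * 0.001 = 7.814e-06 kg. Sum: 1.961e-06 + 7.814e-06 = 9.775e-06 kg. 1 oz = 0.028349523 kg, so 9.775e-06 kg = 9.775e-06 / 0.028349523 = 0.00034480298 oz ≈ 0.0003448 oz (4 s.f.).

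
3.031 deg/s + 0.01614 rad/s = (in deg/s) 1 deg/s = 0.017453293 rad/s, so 3.031 deg/s = 3.031 * 0.017453293 = 0.05290093 rad/s. 0.01614 rad/s is already in rad/s. Sum: 0.05290093 + 0.01614 = 0.06904093 rad/s. 1 deg/s = 0.017453293 rad/s, so 0.06904093 rad/s = 0.06904093 / 0.017453293 = 3.9557539 deg/s ≈ 3.956 deg/s (4 s.f.). Final answer: 3.956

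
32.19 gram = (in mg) 1 gram = 0.001 kg, so 32.19 gram = 32.19 * 0.001 = 0.03219 kg. 1 mg = 1e-06 kg, so 0.03219 kg = 0.03219 / 1e-06 = 32190 mg ≈ 3.219e+04 mg (4 s.f.). Final answer: 3.219e+04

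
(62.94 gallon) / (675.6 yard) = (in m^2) 1 gallon = 0.0037854118 m^3, so 62.94 gallon = 62.94 * 0.0037854118 = 0.23825382 m^3. 1 yard = 0.9144 m, so 675.6 yard = 675.6 * 0.9144 = 617.76864 m. Combine: 0.23825382 m^3 / 617.76864 m = 0.00038566836 m^2. Result: 0.00038566836 m^2 ≈ 0.0003857 m^2 (4 s.f.). Final answer: 0.0003857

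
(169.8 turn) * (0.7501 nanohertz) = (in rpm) 1 turn = 6.2831853 rad, so 169.8 turn = 169.8 * 6.2831853 = 1066.8849 rad. 1 nanohertz = 1e-09 Hz, so 0.7501 nanohertz = 0.7501 * 1e-09 = 7.501e-10 Hz. Combine: 1066.8849 rad * 7.501e-10 Hz = 8.0027034e-07 rad/s. 1 rpm = 0.10471976 rad/s, so 8.0027034e-07 rad/s = 8.0027034e-07 / 0.10471976 = 7.6420188e-06 rpm ≈ 7.642e-06 rpm (4 s.f.). Final answer: 7.642e-06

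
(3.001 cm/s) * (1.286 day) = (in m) 1 cm/s = 0.01 m/s, so 3.001 cm/s = 3.001 * 0.01 = 0.03001 m/s. 1 day = 86400 s, so 1.286 day = 1.286 * 86400 = 111110.4 s. Combine: 0.03001 m/s * 111110.4 s = 3334.4231 m. Result: 3334.4231 m ≈ 3334 m (4 s.f.). Final answer: 3334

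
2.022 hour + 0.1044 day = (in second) 1 hour = 3600 s, so 2.022 hour = 2.022 * 3600 = 7279.2 s. 1 day = 86400 s, so 0.1044 day = 0.1044 * 86400 = 9020.16 s. Sum: 7279.2 + 9020.16 = 16299.36 s. 16299.36 s = 16299.36 second ≈ 1.63e+04 second (4 s.f.). Final answer: 1.63e+04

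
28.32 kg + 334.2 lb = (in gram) 28.32 kg is already in kg. 1 lb = 0.45359237 kg, so 334.2 lb = 334.2 * 0.45359237 = 151.59057 kg. Sum: 28.32 + 151.59057 = 179.91057 kg. 1 gram = 0.001 kg, so 179.91057 kg = 179.91057 / 0.001 = 179910.57 gram ≈ 1.799e+05 gram (4 s.f.). Final answer: 1.799e+05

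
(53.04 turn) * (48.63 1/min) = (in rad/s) 270.1. Check: 1 turn = 6.2831853 rad, so 53.04 turn = 53.04 * 6.2831853 = 333.26015 rad. 1 1/min = 0.016666667 Hz, so 48.63 1/min = 48.63 * 0.016666667 = 0.8105 Hz. Combine: 333.26015 rad * 0.8105 Hz = 270.10735 rad/s. Result: 270.10735 rad/s ≈ 270.1 rad/s (4 s.f.).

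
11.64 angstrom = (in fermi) 1 angstrom = 1e-10 m, so 11.64 angstrom = 11.64 * 1e-10 = 1.164e-09 m. 1 fermi = 1e-15 m, so 1.164e-09 m = 1.164e-09 / 1e-15 = 1164000 fermi ≈ 1.164e+06 fermi (4 s.f.). Final answer: 1.164e+06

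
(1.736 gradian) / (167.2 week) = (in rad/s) 2.697e-10. Check: 1 gradian = 0.015707963 rad, so 1.736 gradian = 1.736 * 0.015707963 = 0.027269024 rad. 1 week = 604800 s, so 167.2 week = 167.2 * 604800 = 1.0112256e+08 s. Combine: 0.027269024 rad / 1.0112256e+08 s = 2.6966311e-10 rad/s. Result: 2.6966311e-10 rad/s ≈ 2.697e-10 rad/s (4 s.f.).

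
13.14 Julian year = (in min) 1 Julian year = 31557600 s, so 13.14 Julian year = 13.14 * 31557600 = 4.1466686e+08 s. 1 min = 60 s, so 4.1466686e+08 s = 4.1466686e+08 / 60 = 6911114.4 min ≈ 6.911e+06 min (4 s.f.). Final answer: 6.911e+06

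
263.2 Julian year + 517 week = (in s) 8.619e+09. Check: 1 Julian year = 31557600 s, so 263.2 Julian year = 263.2 * 31557600 = 8.3059603e+09 s. 1 week = 604800 s, so 517 week = 517 * 604800 = 3.126816e+08 s. Sum: 8.3059603e+09 + 3.126816e+08 = 8.6186419e+09 s. Result: 8.6186419e+09 s ≈ 8.619e+09 s (4 s.f.).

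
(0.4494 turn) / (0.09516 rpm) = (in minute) 4.723. Check: 1 turn = 6.2831853 rad, so 0.4494 turn = 0.4494 * 6.2831853 = 2.8236635 rad. 1 rpm = 0.10471976 rad/s, so 0.09516 rpm = 0.09516 * 0.10471976 = 0.0099651319 rad/s. Combine: 2.8236635 rad / 0.0099651319 rad/s = 283.35435 s. 1 minute = 60 s, so 283.35435 s = 283.35435 / 60 = 4.7225725 minute ≈ 4.723 minute (4 s.f.).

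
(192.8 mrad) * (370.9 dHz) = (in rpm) 68.29. Check: 1 mrad = 0.001 rad, so 192.8 mrad = 192.8 * 0.001 = 0.1928 rad. 1 dHz = 0.1 Hz, so 370.9 dHz = 370.9 * 0.1 = 37.09 Hz. Combine: 0.1928 rad * 37.09 Hz = 7.150952 rad/s. 1 rpm = 0.10471976 rad/s, so 7.150952 rad/s = 7.150952 / 0.10471976 = 68.286562 rpm ≈ 68.29 rpm (4 s.f.).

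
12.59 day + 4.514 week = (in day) 44.19. Check: 1 day = 86400 s, so 12.59 day = 12.59 * 86400 = 1087776 s. 1 week = 604800 s, so 4.514 week = 4.514 * 604800 = 2730067.2 s. Sum: 1087776 + 2730067.2 = 3817843.2 s. 1 day = 86400 s, so 3817843.2 s = 3817843.2 / 86400 = 44.188 day ≈ 44.19 day (4 s.f.).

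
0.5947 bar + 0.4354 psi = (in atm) 1 bar = 100000 Pa, so 0.5947 bar = 0.5947 * 100000 = 59470 Pa. 1 psi = 6894.7573 Pa, so 0.4354 psi = 0.4354 * 6894.7573 = 3001.9773 Pa. Sum: 59470 + 3001.9773 = 62471.977 Pa. 1 atm = 101325 Pa, so 62471.977 Pa = 62471.977 / 101325 = 0.61655048 atm ≈ 0.6166 atm (4 s.f.). Final answer: 0.6166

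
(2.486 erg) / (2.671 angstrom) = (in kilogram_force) 1 erg = 1e-07 J, so 2.486 erg = 2.486 * 1e-07 = 2.486e-07 J. 1 angstrom = 1e-10 m, so 2.671 angstrom = 2.671 * 1e-10 = 2.671e-10 m. Combine: 2.486e-07 J / 2.671e-10 m = 930.73755 N. 1 kilogram_force = 9.80665 N, so 930.73755 N = 930.73755 / 9.80665 = 94.908817 kilogram_force ≈ 94.91 kilogram_force (4 s.f.). Final answer: 94.91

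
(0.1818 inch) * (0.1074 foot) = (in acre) 1 inch = 0.0254 m, so 0.1818 inch = 0.1818 * 0.0254 = 0.00461772 m. 1 foot = 0.3048 m, so 0.1074 foot = 0.1074 * 0.3048 = 0.03273552 m. Combine: 0.00461772 m * 0.03273552 m = 0.00015116347 m^2. 1 acre = 4046.8564 m^2, so 0.00015116347 m^2 = 0.00015116347 / 4046.8564 = 3.7353306e-08 acre ≈ 3.735e-08 acre (4 s.f.). Final answer: 3.735e-08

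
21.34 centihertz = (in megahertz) 2.134e-07. Check: 1 centihertz = 0.01 Hz, so 21.34 centihertz = 21.34 * 0.01 = 0.2134 Hz. 1 megahertz = 1000000 Hz, so 0.2134 Hz = 0.2134 / 1000000 = 2.134e-07 megahertz.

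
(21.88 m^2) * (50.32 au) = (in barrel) 21.88 m^2 is already in m^2. 1 au = 1.4959787e+11 m, so 50.32 au = 50.32 * 1.4959787e+11 = 7.5277649e+12 m. Combine: 21.88 m^2 * 7.5277649e+12 m = 1.6470749e+14 m^3. 1 barrel = 0.15898729 m^3, so 1.6470749e+14 m^3 = 1.6470749e+14 / 0.15898729 = 1.035979e+15 barrel ≈ 1.036e+15 barrel (4 s.f.). Final answer: 1.036e+15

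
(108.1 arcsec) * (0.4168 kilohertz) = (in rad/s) 1 arcsec = 4.8481368e-06 rad, so 108.1 arcsec = 108.1 * 4.8481368e-06 = 0.00052408359 rad. 1 kilohertz = 1000 Hz, so 0.4168 kilohertz = 0.4168 * 1000 = 416.8 Hz. Combine: 0.00052408359 rad * 416.8 Hz = 0.21843804 rad/s. Result: 0.21843804 rad/s ≈ 0.2184 rad/s (4 s.f.). Final answer: 0.2184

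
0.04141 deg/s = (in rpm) 1 deg/s = 0.017453293 rad/s, so 0.04141 deg/s = 0.04141 * 0.017453293 = 0.00072274084 rad/s. 1 rpm = 0.10471976 rad/s, so 0.00072274084 rad/s = 0.00072274084 / 0.10471976 = 0.0069016667 rpm ≈ 0.006902 rpm (4 s.f.). Final answer: 0.006902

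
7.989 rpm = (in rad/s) 0.8366. Check: 1 rpm = 0.10471976 rad/s, so 7.989 rpm = 7.989 * 0.10471976 = 0.83660612 rad/s. Result: 0.83660612 rad/s ≈ 0.8366 rad/s (4 s.f.).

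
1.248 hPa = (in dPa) 1 hPa = 100 Pa, so 1.248 hPa = 1.248 * 100 = 124.8 Pa. 1 dPa = 0.1 Pa, so 124.8 Pa = 124.8 / 0.1 = 1248 dPa. Final answer: 1248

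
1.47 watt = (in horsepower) 1.47 watt = 1.47 W. 1 horsepower = 745.69987 W, so 1.47 W = 1.47 / 745.69987 = 0.0019713025 horsepower ≈ 0.001971 horsepower (4 s.f.). Final answer: 0.001971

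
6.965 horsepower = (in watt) 1 horsepower = 745.69987 W, so 6.965 horsepower = 6.965 * 745.69987 = 5193.7996 W. 5193.7996 W = 5193.7996 watt ≈ 5194 watt (4 s.f.). Final answer: 5194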